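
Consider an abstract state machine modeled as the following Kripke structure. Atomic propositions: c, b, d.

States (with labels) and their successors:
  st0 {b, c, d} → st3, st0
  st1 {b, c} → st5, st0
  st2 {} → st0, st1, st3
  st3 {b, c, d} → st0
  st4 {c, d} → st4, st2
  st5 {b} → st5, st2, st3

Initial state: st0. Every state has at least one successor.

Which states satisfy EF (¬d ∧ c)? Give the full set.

States satisfying ¬d ∧ c: {st1}.
States satisfying EF (¬d ∧ c): {st1, st2, st4, st5}.

{st1, st2, st4, st5}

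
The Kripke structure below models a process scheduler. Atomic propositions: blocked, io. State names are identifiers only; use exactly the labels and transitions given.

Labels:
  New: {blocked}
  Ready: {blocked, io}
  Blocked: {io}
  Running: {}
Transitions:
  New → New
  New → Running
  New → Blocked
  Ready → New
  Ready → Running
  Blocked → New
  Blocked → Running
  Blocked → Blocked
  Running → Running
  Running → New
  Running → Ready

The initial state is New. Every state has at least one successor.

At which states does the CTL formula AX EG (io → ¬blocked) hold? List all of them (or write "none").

States satisfying EG (io → ¬blocked): {New, Blocked, Running}.
States satisfying AX EG (io → ¬blocked): {New, Ready, Blocked}.

{New, Ready, Blocked}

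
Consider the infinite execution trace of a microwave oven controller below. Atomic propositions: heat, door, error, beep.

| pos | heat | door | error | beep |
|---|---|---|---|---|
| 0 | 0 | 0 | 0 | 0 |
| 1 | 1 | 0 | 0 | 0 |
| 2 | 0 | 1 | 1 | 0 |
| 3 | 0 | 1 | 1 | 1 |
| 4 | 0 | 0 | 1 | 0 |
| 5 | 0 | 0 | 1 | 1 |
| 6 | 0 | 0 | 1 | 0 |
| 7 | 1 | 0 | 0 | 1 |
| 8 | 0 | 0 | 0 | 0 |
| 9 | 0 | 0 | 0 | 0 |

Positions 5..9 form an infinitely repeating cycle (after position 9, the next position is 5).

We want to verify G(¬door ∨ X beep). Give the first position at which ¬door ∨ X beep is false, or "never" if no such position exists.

Check ¬door ∨ X beep at each position in order: 0 ✓, 1 ✓, 2 ✓.
At position 3 the labels are {beep, door, error} and the next position 4 has {error}, so ¬door ∨ X beep is false there. This is the first violation.

3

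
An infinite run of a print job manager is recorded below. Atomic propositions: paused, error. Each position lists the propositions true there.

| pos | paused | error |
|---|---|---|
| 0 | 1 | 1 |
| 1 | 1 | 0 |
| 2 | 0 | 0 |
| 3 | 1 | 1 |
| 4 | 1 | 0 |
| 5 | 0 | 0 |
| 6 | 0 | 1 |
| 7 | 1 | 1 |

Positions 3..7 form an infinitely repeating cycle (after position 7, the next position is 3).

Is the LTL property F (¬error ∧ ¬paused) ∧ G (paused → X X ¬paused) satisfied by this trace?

¬error ∧ ¬paused holds at position 2, which is reachable from 0, so F (¬error ∧ ¬paused) holds.
paused → X X ¬paused must hold at every position from 0 onward. It fails at position 1, so G (paused → X X ¬paused) is false.
Positions where paused holds: 0, 1, 3, 4, 7.
Check X X ¬paused at each: 0→ok, 1→fails, 3→ok, 4→ok, 7→fails.
At position 0: F (¬error ∧ ¬paused) is true; G (paused → X X ¬paused) is false; so F (¬error ∧ ¬paused) ∧ G (paused → X X ¬paused) is false.

Does not hold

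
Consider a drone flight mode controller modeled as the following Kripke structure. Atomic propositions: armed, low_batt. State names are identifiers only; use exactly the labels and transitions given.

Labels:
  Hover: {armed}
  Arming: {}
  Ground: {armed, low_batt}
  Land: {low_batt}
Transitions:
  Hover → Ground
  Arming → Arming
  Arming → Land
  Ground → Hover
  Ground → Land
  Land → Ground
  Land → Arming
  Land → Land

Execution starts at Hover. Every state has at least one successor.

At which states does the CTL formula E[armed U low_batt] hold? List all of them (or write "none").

{Hover, Ground, Land}

States satisfying armed: {Hover, Ground}.
States satisfying low_batt: {Ground, Land}.
States satisfying E[armed U low_batt]: {Hover, Ground, Land}.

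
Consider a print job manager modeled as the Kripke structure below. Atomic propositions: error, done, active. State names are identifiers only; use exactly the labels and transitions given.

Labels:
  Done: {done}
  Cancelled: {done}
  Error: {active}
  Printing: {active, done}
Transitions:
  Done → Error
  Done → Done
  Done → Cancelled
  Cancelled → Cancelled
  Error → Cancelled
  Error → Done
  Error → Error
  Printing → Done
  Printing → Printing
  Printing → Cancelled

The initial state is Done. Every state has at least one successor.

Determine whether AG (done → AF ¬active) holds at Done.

Yes

States satisfying done → AF ¬active: {Done, Cancelled, Error}.
States satisfying AG (done → AF ¬active): {Done, Cancelled, Error}.
Every state reachable from Done satisfies done → AF ¬active.
Done ∈ Sat(AG (done → AF ¬active)).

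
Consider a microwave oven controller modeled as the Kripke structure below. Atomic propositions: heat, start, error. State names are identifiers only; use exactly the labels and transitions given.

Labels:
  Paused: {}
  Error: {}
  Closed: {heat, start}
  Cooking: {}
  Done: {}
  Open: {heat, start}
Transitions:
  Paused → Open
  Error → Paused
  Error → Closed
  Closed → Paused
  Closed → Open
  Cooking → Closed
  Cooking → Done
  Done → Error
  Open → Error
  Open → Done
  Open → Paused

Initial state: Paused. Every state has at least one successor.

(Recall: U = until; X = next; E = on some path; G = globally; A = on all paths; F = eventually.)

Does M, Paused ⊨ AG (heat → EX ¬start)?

Satisfied

States satisfying heat → EX ¬start: {Paused, Error, Closed, Cooking, Done, Open}.
States satisfying AG (heat → EX ¬start): {Paused, Error, Closed, Cooking, Done, Open}.
Every state reachable from Paused satisfies heat → EX ¬start.
Paused ∈ Sat(AG (heat → EX ¬start)).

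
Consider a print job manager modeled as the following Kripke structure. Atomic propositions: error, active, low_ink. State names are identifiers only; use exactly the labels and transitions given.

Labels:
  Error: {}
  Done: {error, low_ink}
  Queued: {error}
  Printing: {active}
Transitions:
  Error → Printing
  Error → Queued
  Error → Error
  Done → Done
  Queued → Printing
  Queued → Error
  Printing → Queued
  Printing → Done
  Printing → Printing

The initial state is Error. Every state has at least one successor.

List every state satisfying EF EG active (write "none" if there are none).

{Error, Queued, Printing}

States satisfying EG active: {Printing}.
States satisfying EF EG active: {Error, Queued, Printing}.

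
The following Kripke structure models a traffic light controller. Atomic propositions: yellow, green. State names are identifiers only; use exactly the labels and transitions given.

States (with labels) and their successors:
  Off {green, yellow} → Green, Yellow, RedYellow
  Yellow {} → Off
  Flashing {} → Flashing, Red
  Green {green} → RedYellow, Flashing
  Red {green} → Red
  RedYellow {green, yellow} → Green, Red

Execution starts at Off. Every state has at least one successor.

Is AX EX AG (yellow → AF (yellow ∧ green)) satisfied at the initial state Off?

Satisfied

States satisfying EX AG (yellow → AF (yellow ∧ green)): {Off, Yellow, Flashing, Green, Red, RedYellow}.
States satisfying AX EX AG (yellow → AF (yellow ∧ green)): {Off, Yellow, Flashing, Green, Red, RedYellow}.
Off ∈ Sat(AX EX AG (yellow → AF (yellow ∧ green))).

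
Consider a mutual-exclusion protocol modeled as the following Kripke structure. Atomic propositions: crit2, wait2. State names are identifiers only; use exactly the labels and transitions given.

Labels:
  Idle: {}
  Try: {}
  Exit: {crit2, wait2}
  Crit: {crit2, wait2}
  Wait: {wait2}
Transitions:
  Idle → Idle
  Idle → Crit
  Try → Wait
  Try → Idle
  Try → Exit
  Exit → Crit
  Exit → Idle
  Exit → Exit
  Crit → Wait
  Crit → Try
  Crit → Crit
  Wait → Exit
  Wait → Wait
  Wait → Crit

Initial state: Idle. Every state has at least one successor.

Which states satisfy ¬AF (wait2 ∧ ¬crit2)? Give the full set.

{Idle, Try, Exit, Crit}

States satisfying wait2 ∧ ¬crit2: {Wait}.
States satisfying AF (wait2 ∧ ¬crit2): {Wait}.
States satisfying ¬AF (wait2 ∧ ¬crit2): {Idle, Try, Exit, Crit}.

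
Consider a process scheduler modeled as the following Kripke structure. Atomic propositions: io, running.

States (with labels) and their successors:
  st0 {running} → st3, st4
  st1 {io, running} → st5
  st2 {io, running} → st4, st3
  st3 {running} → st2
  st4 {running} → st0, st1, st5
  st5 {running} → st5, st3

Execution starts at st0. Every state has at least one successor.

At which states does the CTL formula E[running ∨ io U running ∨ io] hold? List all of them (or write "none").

{st0, st1, st2, st3, st4, st5}

States satisfying running ∨ io: {st0, st1, st2, st3, st4, st5}.
States satisfying E[running ∨ io U running ∨ io]: {st0, st1, st2, st3, st4, st5}.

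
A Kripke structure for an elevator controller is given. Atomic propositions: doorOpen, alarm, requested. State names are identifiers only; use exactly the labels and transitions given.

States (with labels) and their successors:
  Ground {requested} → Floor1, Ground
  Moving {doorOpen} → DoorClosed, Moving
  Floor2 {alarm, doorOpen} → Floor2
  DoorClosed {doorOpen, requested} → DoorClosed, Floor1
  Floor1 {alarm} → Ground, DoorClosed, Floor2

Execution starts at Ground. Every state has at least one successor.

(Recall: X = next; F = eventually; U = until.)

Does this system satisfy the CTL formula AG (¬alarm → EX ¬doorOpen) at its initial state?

States satisfying ¬alarm → EX ¬doorOpen: {Ground, Floor2, DoorClosed, Floor1}.
States satisfying AG (¬alarm → EX ¬doorOpen): {Ground, Floor2, DoorClosed, Floor1}.
Every state reachable from Ground satisfies ¬alarm → EX ¬doorOpen.
Ground ∈ Sat(AG (¬alarm → EX ¬doorOpen)).

Holds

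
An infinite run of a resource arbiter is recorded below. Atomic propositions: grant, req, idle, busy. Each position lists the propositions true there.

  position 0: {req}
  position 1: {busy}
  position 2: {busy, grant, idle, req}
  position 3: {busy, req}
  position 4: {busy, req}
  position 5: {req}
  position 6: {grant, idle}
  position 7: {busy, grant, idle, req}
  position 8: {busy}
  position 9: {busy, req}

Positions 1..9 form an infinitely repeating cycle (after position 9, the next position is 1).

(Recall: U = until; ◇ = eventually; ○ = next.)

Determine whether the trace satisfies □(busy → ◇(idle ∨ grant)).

Holds

busy → ◇(idle ∨ grant) holds at every position 0..9, and those are all positions ever visited, so □(busy → ◇(idle ∨ grant)) holds.
Positions where busy holds: 1, 2, 3, 4, 7, 8, 9.
Check ◇(idle ∨ grant) at each: 1→ok, 2→ok, 3→ok, 4→ok, 7→ok, 8→ok, 9→ok.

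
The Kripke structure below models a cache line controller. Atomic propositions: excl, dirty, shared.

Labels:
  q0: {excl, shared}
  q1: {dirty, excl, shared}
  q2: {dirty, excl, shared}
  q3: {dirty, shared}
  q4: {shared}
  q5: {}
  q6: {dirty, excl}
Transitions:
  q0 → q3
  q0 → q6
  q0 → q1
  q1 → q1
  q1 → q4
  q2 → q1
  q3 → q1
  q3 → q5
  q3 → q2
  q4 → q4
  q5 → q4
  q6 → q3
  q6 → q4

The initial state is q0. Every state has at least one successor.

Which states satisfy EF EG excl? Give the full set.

States satisfying EG excl: {q0, q1, q2}.
States satisfying EF EG excl: {q0, q1, q2, q3, q6}.

{q0, q1, q2, q3, q6}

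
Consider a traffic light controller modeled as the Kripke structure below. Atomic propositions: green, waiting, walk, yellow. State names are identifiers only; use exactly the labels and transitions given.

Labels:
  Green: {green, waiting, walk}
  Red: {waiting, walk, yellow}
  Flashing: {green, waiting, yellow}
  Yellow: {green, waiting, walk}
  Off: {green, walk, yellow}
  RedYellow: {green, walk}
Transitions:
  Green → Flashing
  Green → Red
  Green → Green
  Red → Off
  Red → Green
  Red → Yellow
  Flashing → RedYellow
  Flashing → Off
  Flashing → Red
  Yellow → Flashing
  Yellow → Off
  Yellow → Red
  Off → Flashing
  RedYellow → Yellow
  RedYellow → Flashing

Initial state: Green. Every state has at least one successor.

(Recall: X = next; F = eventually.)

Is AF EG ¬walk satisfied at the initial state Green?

Does not hold

States satisfying EG ¬walk: ∅.
States satisfying AF EG ¬walk: ∅.
There is a path from Green along which EG ¬walk never holds.
Green ∉ Sat(AF EG ¬walk).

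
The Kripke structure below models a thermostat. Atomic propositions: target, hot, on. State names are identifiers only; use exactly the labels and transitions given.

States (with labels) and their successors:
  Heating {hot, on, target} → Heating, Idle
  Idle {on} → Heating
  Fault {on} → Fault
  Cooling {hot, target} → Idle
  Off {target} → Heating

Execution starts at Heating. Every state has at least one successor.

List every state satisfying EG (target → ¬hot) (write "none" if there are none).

States satisfying target → ¬hot: {Idle, Fault, Off}.
States satisfying EG (target → ¬hot): {Fault}.

{Fault}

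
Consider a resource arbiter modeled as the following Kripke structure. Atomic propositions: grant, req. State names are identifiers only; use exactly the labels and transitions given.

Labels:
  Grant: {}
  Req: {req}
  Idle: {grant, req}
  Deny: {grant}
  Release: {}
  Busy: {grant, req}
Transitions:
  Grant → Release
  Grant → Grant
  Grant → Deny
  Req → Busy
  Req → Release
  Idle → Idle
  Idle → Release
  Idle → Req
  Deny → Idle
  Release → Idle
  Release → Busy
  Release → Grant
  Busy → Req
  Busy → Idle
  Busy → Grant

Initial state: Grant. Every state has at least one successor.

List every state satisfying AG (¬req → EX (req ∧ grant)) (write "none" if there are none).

none

States satisfying ¬req → EX (req ∧ grant): {Req, Idle, Deny, Release, Busy}.
States satisfying AG (¬req → EX (req ∧ grant)): ∅.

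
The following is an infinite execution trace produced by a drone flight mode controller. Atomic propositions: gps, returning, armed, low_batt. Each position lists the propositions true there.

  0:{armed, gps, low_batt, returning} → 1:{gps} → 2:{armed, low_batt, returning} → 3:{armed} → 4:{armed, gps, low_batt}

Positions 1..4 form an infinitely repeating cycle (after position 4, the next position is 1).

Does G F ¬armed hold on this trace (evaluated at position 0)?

F ¬armed holds at every position 0..4, and those are all positions ever visited, so G F ¬armed holds.

Yes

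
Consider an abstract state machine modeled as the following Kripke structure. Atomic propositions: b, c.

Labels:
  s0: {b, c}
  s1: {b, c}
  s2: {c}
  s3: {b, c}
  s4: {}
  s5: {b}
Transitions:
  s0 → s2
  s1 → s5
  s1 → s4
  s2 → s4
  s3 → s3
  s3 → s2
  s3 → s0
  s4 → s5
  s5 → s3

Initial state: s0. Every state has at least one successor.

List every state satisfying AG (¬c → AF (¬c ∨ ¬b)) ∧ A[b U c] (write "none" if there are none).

{s0, s1, s2, s3, s5}

States satisfying ¬c → AF (¬c ∨ ¬b): {s0, s1, s2, s3, s4, s5}.
States satisfying AG (¬c → AF (¬c ∨ ¬b)): {s0, s1, s2, s3, s4, s5}.
States satisfying b: {s0, s1, s3, s5}.
States satisfying c: {s0, s1, s2, s3}.
States satisfying A[b U c]: {s0, s1, s2, s3, s5}.
States satisfying AG (¬c → AF (¬c ∨ ¬b)) ∧ A[b U c]: {s0, s1, s2, s3, s5}.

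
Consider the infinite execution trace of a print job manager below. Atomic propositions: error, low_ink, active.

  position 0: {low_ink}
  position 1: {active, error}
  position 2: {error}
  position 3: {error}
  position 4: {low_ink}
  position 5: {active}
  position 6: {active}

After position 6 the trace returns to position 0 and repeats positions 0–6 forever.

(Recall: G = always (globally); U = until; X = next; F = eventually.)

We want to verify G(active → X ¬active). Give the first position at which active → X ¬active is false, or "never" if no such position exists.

5

Check active → X ¬active at each position in order: 0 ✓, 1 ✓, 2 ✓, 3 ✓, 4 ✓.
At position 5 the labels are {active} and the next position 6 has {active}, so active → X ¬active is false there. This is the first violation.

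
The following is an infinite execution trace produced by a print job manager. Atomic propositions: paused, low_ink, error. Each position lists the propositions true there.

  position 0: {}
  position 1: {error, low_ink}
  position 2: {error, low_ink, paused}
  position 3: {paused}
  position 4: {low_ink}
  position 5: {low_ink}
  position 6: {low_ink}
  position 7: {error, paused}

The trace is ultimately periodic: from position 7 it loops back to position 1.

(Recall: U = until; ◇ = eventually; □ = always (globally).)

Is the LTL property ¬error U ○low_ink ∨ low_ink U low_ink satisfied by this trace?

Holds

Walking from position 0: ○low_ink first holds at position 0, and ¬error holds at every earlier position along the way, so ¬error U ○low_ink holds.
Walking from position 0: at position 0, low_ink has not yet held and low_ink fails, so low_ink U low_ink is false.
At position 0: ¬error U ○low_ink is true; low_ink U low_ink is false; so ¬error U ○low_ink ∨ low_ink U low_ink is true.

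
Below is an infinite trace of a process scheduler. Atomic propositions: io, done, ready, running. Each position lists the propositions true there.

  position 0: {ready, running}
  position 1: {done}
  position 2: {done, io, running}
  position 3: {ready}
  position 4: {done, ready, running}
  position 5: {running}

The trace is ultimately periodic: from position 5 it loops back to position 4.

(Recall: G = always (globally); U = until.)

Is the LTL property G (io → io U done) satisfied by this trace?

io → io U done holds at every position 0..5, and those are all positions ever visited, so G (io → io U done) holds.
Positions where io holds: 2.
Check io U done at each: 2→ok.

Satisfied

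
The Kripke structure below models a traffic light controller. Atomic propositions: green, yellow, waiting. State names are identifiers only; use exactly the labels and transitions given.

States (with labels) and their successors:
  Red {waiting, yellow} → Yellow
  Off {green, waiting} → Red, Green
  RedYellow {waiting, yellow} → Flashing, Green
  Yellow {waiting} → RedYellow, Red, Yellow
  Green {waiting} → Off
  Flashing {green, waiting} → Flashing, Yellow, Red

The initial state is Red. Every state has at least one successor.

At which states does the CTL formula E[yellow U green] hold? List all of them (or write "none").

{Off, RedYellow, Flashing}

States satisfying yellow: {Red, RedYellow}.
States satisfying green: {Off, Flashing}.
States satisfying E[yellow U green]: {Off, RedYellow, Flashing}.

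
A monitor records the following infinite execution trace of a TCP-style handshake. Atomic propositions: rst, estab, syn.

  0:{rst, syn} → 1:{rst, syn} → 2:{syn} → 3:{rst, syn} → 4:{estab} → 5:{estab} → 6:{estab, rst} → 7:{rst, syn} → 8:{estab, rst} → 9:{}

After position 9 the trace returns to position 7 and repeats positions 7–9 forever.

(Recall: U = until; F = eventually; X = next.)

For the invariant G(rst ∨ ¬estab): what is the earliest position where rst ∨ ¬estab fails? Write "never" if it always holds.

Check rst ∨ ¬estab at each position in order: 0 ✓, 1 ✓, 2 ✓, 3 ✓.
At position 4 the labels are {estab}, so rst ∨ ¬estab is false there. This is the first violation.

4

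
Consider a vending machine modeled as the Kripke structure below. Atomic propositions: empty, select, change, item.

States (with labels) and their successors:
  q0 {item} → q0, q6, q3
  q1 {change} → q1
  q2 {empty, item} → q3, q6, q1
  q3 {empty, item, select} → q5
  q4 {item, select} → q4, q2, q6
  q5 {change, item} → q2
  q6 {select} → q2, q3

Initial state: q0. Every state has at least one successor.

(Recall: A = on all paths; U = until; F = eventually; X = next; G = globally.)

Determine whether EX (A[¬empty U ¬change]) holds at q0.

Holds

States satisfying A[¬empty U ¬change]: {q0, q2, q3, q4, q5, q6}.
States satisfying EX (A[¬empty U ¬change]): {q0, q2, q3, q4, q5, q6}.
q0 ∈ Sat(EX (A[¬empty U ¬change])).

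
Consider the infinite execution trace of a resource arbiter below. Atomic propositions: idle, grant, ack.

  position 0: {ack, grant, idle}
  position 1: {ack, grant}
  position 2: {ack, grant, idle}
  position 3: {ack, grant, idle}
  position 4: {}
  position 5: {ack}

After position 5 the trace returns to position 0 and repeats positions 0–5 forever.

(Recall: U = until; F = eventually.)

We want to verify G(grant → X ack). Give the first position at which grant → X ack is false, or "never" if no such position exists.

Check grant → X ack at each position in order: 0 ✓, 1 ✓, 2 ✓.
At position 3 the labels are {ack, grant, idle} and the next position 4 has {}, so grant → X ack is false there. This is the first violation.

3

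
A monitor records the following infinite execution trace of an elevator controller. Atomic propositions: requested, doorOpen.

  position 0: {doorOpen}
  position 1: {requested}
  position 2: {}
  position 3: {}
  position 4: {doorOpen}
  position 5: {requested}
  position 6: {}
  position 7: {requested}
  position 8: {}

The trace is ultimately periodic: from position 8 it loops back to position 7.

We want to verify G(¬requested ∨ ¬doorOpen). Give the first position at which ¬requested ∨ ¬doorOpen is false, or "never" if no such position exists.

never

¬requested ∨ ¬doorOpen holds at every position 0..8, and those are all the positions the trace ever visits, so the invariant G(¬requested ∨ ¬doorOpen) is never violated.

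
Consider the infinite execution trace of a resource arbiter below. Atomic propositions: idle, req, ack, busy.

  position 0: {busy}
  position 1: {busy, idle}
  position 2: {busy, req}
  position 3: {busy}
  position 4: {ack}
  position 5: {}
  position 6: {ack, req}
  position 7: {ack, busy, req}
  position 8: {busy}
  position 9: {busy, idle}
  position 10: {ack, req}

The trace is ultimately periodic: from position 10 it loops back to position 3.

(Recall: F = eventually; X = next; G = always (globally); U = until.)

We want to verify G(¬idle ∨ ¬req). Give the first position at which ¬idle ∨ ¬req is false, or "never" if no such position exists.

never

¬idle ∨ ¬req holds at every position 0..10, and those are all the positions the trace ever visits, so the invariant G(¬idle ∨ ¬req) is never violated.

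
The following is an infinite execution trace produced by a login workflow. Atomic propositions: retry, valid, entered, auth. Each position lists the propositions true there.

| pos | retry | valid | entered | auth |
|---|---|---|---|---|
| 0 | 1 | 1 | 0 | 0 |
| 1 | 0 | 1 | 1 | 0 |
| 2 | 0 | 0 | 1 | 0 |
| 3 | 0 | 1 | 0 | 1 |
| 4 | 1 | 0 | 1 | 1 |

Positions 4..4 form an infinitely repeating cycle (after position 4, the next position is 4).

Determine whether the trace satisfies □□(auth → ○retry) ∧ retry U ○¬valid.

Yes

□(auth → ○retry) holds at every position 0..4, and those are all positions ever visited, so □□(auth → ○retry) holds.
Walking from position 0: ○¬valid first holds at position 1, and retry holds at every earlier position along the way, so retry U ○¬valid holds.
At position 0: □□(auth → ○retry) is true; retry U ○¬valid is true; so □□(auth → ○retry) ∧ retry U ○¬valid is true.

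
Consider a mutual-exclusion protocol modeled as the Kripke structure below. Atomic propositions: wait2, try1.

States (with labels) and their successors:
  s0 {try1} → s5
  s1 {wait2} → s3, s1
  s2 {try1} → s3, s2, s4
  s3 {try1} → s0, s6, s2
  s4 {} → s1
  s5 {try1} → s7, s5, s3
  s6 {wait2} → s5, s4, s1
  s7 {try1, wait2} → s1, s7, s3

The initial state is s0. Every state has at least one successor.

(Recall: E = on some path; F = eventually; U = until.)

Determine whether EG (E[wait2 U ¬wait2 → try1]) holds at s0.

Yes

States satisfying E[wait2 U ¬wait2 → try1]: {s0, s1, s2, s3, s5, s6, s7}.
States satisfying EG (E[wait2 U ¬wait2 → try1]): {s0, s1, s2, s3, s5, s6, s7}.
s0 ∈ Sat(EG (E[wait2 U ¬wait2 → try1])).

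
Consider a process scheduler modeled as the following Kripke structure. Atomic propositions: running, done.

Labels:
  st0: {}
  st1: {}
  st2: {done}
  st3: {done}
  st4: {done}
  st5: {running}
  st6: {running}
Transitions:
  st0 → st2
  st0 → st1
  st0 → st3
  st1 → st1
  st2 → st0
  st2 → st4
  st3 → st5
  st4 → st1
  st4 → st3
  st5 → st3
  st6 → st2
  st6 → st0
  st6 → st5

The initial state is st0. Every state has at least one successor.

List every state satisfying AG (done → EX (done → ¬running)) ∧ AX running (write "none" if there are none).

States satisfying done → EX (done → ¬running): {st0, st1, st2, st3, st4, st5, st6}.
States satisfying AG (done → EX (done → ¬running)): {st0, st1, st2, st3, st4, st5, st6}.
States satisfying running: {st5, st6}.
States satisfying AX running: {st3}.
States satisfying AG (done → EX (done → ¬running)) ∧ AX running: {st3}.

{st3}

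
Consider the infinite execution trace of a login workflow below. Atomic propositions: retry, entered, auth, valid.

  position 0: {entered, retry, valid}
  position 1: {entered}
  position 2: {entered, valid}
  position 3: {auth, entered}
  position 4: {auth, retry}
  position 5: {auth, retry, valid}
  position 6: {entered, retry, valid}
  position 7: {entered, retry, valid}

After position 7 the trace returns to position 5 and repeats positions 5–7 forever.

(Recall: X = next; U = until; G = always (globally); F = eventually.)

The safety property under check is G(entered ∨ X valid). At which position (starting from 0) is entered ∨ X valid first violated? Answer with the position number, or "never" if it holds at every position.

never

entered ∨ X valid holds at every position 0..7, and those are all the positions the trace ever visits, so the invariant G(entered ∨ X valid) is never violated.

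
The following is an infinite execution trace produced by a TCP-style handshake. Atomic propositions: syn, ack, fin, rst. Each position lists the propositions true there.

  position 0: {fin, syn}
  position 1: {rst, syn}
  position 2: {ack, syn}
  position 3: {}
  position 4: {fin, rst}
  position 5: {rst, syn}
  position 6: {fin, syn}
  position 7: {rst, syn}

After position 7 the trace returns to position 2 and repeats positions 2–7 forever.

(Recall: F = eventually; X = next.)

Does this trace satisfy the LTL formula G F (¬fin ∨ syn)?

Satisfied

F (¬fin ∨ syn) holds at every position 0..7, and those are all positions ever visited, so G F (¬fin ∨ syn) holds.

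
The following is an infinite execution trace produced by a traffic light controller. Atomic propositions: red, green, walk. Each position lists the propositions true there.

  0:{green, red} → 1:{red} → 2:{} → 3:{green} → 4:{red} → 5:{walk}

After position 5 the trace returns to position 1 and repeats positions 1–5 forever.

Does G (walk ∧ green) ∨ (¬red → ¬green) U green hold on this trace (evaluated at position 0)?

walk ∧ green must hold at every position from 0 onward. It fails at position 0, so G (walk ∧ green) is false.
Walking from position 0: green first holds at position 0, and ¬red → ¬green holds at every earlier position along the way, so (¬red → ¬green) U green holds.
At position 0: G (walk ∧ green) is false; (¬red → ¬green) U green is true; so G (walk ∧ green) ∨ (¬red → ¬green) U green is true.

Holds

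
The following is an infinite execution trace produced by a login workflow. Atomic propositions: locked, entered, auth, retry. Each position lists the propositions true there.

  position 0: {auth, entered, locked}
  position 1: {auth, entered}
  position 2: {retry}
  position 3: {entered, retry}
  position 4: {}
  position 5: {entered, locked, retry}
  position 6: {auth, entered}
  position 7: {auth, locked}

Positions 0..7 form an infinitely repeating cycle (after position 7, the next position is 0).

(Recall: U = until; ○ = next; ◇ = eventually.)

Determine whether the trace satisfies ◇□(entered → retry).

□(entered → retry) is false at every position 0..7, so it never becomes true and ◇□(entered → retry) fails.

Violated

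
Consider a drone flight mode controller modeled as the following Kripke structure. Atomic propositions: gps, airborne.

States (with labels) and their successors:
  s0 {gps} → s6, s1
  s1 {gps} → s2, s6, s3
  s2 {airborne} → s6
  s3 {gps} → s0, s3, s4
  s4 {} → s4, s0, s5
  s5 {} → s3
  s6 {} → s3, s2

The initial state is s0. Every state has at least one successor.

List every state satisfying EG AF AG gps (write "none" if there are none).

none

States satisfying AF AG gps: ∅.
States satisfying EG AF AG gps: ∅.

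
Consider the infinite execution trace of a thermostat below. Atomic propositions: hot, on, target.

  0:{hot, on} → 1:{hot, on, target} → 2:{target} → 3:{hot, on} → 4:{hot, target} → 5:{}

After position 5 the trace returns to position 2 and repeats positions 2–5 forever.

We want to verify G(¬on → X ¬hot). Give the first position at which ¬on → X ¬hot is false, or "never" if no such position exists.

Check ¬on → X ¬hot at each position in order: 0 ✓, 1 ✓.
At position 2 the labels are {target} and the next position 3 has {hot, on}, so ¬on → X ¬hot is false there. This is the first violation.

2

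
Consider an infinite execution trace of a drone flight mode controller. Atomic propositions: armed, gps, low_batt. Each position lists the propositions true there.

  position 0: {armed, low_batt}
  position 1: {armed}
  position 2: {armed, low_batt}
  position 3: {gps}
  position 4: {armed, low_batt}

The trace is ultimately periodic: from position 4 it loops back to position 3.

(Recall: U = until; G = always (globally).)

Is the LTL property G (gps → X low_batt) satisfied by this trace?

gps → X low_batt holds at every position 0..4, and those are all positions ever visited, so G (gps → X low_batt) holds.
Positions where gps holds: 3.
Check X low_batt at each: 3→ok.

Satisfied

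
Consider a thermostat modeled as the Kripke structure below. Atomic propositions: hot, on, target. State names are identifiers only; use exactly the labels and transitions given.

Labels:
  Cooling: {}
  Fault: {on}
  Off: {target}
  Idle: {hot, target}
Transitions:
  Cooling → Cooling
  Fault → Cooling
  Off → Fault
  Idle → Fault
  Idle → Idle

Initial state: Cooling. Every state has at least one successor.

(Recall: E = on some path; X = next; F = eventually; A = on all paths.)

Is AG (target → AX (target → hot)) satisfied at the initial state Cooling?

Satisfied

States satisfying target → AX (target → hot): {Cooling, Fault, Off, Idle}.
States satisfying AG (target → AX (target → hot)): {Cooling, Fault, Off, Idle}.
Every state reachable from Cooling satisfies target → AX (target → hot).
Cooling ∈ Sat(AG (target → AX (target → hot))).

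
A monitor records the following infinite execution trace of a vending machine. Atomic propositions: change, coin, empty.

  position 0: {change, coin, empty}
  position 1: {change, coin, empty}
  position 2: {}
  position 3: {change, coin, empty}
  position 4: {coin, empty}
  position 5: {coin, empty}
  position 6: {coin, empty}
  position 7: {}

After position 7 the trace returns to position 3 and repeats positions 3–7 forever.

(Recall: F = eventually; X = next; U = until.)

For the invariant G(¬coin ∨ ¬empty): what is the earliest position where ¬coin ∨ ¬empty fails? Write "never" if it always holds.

At position 0 the labels are {change, coin, empty}, so ¬coin ∨ ¬empty is false there. This is the first violation.

0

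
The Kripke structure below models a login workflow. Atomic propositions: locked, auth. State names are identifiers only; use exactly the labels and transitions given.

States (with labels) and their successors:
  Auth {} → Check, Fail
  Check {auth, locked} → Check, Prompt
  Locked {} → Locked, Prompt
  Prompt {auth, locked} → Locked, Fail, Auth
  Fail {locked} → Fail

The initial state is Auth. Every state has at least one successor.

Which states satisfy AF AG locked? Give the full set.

{Fail}

States satisfying AG locked: {Fail}.
States satisfying AF AG locked: {Fail}.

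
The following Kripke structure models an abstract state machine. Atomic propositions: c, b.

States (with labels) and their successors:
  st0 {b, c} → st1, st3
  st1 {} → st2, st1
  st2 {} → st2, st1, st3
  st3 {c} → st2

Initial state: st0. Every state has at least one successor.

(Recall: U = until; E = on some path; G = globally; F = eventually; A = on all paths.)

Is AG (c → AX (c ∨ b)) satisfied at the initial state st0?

States satisfying c → AX (c ∨ b): {st1, st2}.
States satisfying AG (c → AX (c ∨ b)): ∅.
st0 is reachable from st0 and violates c → AX (c ∨ b), so AG fails at st0.
st0 ∉ Sat(AG (c → AX (c ∨ b))).

Violated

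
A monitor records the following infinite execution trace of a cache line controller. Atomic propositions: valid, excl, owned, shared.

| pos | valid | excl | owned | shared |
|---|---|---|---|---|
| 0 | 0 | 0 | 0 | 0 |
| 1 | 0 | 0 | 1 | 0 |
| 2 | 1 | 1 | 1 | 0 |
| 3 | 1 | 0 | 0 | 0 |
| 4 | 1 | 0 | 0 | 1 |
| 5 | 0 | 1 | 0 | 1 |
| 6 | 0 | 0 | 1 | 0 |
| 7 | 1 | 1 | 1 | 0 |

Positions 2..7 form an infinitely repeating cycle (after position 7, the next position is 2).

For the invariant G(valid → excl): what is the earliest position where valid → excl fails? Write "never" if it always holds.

3

Check valid → excl at each position in order: 0 ✓, 1 ✓, 2 ✓.
At position 3 the labels are {valid}, so valid → excl is false there. This is the first violation.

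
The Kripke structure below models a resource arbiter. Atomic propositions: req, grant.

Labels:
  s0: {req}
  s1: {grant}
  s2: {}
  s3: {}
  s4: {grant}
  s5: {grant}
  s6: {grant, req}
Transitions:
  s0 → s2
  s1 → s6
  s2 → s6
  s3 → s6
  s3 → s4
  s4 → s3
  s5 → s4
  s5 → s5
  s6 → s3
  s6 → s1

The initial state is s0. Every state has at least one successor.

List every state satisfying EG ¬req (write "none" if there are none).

States satisfying ¬req: {s1, s2, s3, s4, s5}.
States satisfying EG ¬req: {s3, s4, s5}.

{s3, s4, s5}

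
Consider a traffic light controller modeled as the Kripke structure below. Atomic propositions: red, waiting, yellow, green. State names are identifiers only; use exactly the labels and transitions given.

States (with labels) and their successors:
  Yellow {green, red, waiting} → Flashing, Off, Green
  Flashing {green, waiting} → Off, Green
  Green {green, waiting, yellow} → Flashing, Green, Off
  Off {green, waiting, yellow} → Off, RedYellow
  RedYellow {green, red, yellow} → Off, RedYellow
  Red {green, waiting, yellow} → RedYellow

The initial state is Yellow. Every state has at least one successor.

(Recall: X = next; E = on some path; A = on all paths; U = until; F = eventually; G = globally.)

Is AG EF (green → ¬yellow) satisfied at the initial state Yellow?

States satisfying EF (green → ¬yellow): {Yellow, Flashing, Green}.
States satisfying AG EF (green → ¬yellow): ∅.
Off is reachable from Yellow and violates EF (green → ¬yellow), so AG fails at Yellow.
Yellow ∉ Sat(AG EF (green → ¬yellow)).

No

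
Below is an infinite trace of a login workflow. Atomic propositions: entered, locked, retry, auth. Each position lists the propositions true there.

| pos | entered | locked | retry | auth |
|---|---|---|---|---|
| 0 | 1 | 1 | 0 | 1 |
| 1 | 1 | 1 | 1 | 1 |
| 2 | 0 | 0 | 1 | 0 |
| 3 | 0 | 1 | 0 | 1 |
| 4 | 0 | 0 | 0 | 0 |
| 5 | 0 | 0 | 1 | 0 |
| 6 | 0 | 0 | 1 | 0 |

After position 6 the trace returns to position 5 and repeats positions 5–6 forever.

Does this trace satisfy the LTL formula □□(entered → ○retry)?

Yes

□(entered → ○retry) holds at every position 0..6, and those are all positions ever visited, so □□(entered → ○retry) holds.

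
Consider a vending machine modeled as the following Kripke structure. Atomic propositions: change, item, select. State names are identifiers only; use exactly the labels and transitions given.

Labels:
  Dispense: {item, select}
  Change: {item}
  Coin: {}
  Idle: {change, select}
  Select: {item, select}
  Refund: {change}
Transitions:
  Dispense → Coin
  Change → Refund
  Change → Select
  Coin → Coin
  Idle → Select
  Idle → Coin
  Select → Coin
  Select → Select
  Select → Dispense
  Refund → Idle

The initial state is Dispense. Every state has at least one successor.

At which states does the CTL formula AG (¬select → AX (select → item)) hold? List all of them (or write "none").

{Dispense, Coin, Idle, Select}

States satisfying ¬select → AX (select → item): {Dispense, Change, Coin, Idle, Select}.
States satisfying AG (¬select → AX (select → item)): {Dispense, Coin, Idle, Select}.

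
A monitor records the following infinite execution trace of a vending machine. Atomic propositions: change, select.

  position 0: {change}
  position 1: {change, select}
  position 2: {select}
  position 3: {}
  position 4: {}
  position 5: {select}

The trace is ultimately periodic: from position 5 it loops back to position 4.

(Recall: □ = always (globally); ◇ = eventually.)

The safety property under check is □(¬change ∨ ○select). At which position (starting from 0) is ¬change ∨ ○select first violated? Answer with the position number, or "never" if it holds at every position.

¬change ∨ ○select holds at every position 0..5, and those are all the positions the trace ever visits, so the invariant □(¬change ∨ ○select) is never violated.

never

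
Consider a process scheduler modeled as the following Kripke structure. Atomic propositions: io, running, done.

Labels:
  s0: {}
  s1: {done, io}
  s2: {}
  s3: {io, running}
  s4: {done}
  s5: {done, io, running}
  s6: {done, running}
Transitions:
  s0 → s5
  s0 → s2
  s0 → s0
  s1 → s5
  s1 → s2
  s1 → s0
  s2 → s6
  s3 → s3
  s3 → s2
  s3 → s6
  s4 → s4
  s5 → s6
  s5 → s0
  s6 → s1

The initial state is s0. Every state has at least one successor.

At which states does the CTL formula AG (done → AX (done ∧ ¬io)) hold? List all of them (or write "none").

{s4}

States satisfying done → AX (done ∧ ¬io): {s0, s2, s3, s4}.
States satisfying AG (done → AX (done ∧ ¬io)): {s4}.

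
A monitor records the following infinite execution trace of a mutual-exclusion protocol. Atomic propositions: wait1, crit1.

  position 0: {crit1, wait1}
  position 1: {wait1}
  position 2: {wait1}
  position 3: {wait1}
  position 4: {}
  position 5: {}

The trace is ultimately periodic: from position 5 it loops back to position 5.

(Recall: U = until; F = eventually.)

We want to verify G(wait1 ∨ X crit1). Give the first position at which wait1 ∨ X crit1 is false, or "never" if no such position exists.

Check wait1 ∨ X crit1 at each position in order: 0 ✓, 1 ✓, 2 ✓, 3 ✓.
At position 4 the labels are {} and the next position 5 has {}, so wait1 ∨ X crit1 is false there. This is the first violation.

4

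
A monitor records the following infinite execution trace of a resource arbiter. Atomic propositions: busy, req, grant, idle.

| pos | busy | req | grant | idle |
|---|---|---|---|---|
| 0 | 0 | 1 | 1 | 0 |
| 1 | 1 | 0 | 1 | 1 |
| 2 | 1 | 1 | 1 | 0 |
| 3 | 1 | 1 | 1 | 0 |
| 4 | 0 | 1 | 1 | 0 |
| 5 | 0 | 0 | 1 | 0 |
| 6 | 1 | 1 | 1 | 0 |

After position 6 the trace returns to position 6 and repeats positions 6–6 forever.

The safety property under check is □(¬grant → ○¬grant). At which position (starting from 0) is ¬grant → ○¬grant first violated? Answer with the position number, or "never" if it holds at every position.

never

¬grant → ○¬grant holds at every position 0..6, and those are all the positions the trace ever visits, so the invariant □(¬grant → ○¬grant) is never violated.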